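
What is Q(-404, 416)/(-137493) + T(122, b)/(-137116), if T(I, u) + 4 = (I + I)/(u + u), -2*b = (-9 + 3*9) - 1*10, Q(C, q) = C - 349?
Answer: 71994571/12568326792 ≈ 0.0057283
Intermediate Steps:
Q(C, q) = -349 + C
b = -4 (b = -((-9 + 3*9) - 1*10)/2 = -((-9 + 27) - 10)/2 = -(18 - 10)/2 = -½*8 = -4)
T(I, u) = -4 + I/u (T(I, u) = -4 + (I + I)/(u + u) = -4 + (2*I)/((2*u)) = -4 + (2*I)*(1/(2*u)) = -4 + I/u)
Q(-404, 416)/(-137493) + T(122, b)/(-137116) = (-349 - 404)/(-137493) + (-4 + 122/(-4))/(-137116) = -753*(-1/137493) + (-4 + 122*(-¼))*(-1/137116) = 251/45831 + (-4 - 61/2)*(-1/137116) = 251/45831 - 69/2*(-1/137116) = 251/45831 + 69/274232 = 71994571/12568326792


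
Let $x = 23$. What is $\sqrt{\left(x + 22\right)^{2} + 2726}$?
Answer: $\sqrt{4751} \approx 68.927$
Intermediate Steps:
$\sqrt{\left(x + 22\right)^{2} + 2726} = \sqrt{\left(23 + 22\right)^{2} + 2726} = \sqrt{45^{2} + 2726} = \sqrt{2025 + 2726} = \sqrt{4751}$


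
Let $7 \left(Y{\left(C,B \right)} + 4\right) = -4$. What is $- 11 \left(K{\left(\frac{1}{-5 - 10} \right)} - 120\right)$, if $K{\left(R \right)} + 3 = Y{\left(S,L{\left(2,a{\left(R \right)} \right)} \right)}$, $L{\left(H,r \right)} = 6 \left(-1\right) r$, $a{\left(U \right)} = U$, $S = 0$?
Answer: $\frac{9823}{7} \approx 1403.3$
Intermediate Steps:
$L{\left(H,r \right)} = - 6 r$
$Y{\left(C,B \right)} = - \frac{32}{7}$ ($Y{\left(C,B \right)} = -4 + \frac{1}{7} \left(-4\right) = -4 - \frac{4}{7} = - \frac{32}{7}$)
$K{\left(R \right)} = - \frac{53}{7}$ ($K{\left(R \right)} = -3 - \frac{32}{7} = - \frac{53}{7}$)
$- 11 \left(K{\left(\frac{1}{-5 - 10} \right)} - 120\right) = - 11 \left(- \frac{53}{7} - 120\right) = \left(-11\right) \left(- \frac{893}{7}\right) = \frac{9823}{7}$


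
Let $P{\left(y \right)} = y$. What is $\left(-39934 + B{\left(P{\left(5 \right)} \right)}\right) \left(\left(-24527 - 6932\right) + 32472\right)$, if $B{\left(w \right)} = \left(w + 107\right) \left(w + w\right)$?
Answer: $-39318582$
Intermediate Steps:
$B{\left(w \right)} = 2 w \left(107 + w\right)$ ($B{\left(w \right)} = \left(107 + w\right) 2 w = 2 w \left(107 + w\right)$)
$\left(-39934 + B{\left(P{\left(5 \right)} \right)}\right) \left(\left(-24527 - 6932\right) + 32472\right) = \left(-39934 + 2 \cdot 5 \left(107 + 5\right)\right) \left(\left(-24527 - 6932\right) + 32472\right) = \left(-39934 + 2 \cdot 5 \cdot 112\right) \left(\left(-24527 - 6932\right) + 32472\right) = \left(-39934 + 1120\right) \left(-31459 + 32472\right) = \left(-38814\right) 1013 = -39318582$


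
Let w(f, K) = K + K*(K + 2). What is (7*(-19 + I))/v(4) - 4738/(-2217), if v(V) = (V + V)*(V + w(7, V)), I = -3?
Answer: 435755/283776 ≈ 1.5356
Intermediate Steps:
w(f, K) = K + K*(2 + K)
v(V) = 2*V*(V + V*(3 + V)) (v(V) = (V + V)*(V + V*(3 + V)) = (2*V)*(V + V*(3 + V)) = 2*V*(V + V*(3 + V)))
(7*(-19 + I))/v(4) - 4738/(-2217) = (7*(-19 - 3))/((2*4²*(4 + 4))) - 4738/(-2217) = (7*(-22))/((2*16*8)) - 4738*(-1/2217) = -154/256 + 4738/2217 = -154*1/256 + 4738/2217 = -77/128 + 4738/2217 = 435755/283776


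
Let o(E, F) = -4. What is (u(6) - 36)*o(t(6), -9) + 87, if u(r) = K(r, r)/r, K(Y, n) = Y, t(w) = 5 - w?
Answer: 227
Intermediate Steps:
u(r) = 1 (u(r) = r/r = 1)
(u(6) - 36)*o(t(6), -9) + 87 = (1 - 36)*(-4) + 87 = -35*(-4) + 87 = 140 + 87 = 227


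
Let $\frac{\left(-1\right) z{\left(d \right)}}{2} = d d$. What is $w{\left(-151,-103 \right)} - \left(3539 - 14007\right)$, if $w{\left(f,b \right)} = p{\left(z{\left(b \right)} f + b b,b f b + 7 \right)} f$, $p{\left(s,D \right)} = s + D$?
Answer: $-243488357$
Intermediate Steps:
$z{\left(d \right)} = - 2 d^{2}$ ($z{\left(d \right)} = - 2 d d = - 2 d^{2}$)
$p{\left(s,D \right)} = D + s$
$w{\left(f,b \right)} = f \left(7 + b^{2} - f b^{2}\right)$ ($w{\left(f,b \right)} = \left(\left(b f b + 7\right) + \left(- 2 b^{2} f + b b\right)\right) f = \left(\left(f b^{2} + 7\right) - \left(- b^{2} + 2 f b^{2}\right)\right) f = \left(\left(7 + f b^{2}\right) - \left(- b^{2} + 2 f b^{2}\right)\right) f = \left(7 + b^{2} - f b^{2}\right) f = f \left(7 + b^{2} - f b^{2}\right)$)
$w{\left(-151,-103 \right)} - \left(3539 - 14007\right) = - 151 \left(7 + \left(-103\right)^{2} - - 151 \left(-103\right)^{2}\right) - \left(3539 - 14007\right) = - 151 \left(7 + 10609 - \left(-151\right) 10609\right) - -10468 = - 151 \left(7 + 10609 + 1601959\right) + 10468 = \left(-151\right) 1612575 + 10468 = -243498825 + 10468 = -243488357$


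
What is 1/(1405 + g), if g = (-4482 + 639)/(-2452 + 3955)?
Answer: 167/234208 ≈ 0.00071304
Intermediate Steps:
g = -427/167 (g = -3843/1503 = -3843*1/1503 = -427/167 ≈ -2.5569)
1/(1405 + g) = 1/(1405 - 427/167) = 1/(234208/167) = 167/234208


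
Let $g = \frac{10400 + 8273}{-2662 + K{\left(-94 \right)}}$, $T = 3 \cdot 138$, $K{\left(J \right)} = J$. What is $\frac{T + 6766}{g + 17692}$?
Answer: $\frac{19788080}{48740479} \approx 0.40599$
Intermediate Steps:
$T = 414$
$g = - \frac{18673}{2756}$ ($g = \frac{10400 + 8273}{-2662 - 94} = \frac{18673}{-2756} = 18673 \left(- \frac{1}{2756}\right) = - \frac{18673}{2756} \approx -6.7754$)
$\frac{T + 6766}{g + 17692} = \frac{414 + 6766}{- \frac{18673}{2756} + 17692} = \frac{7180}{\frac{48740479}{2756}} = 7180 \cdot \frac{2756}{48740479} = \frac{19788080}{48740479}$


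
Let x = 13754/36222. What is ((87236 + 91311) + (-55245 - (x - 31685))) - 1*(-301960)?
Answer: 8275760240/18111 ≈ 4.5695e+5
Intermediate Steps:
x = 6877/18111 (x = 13754*(1/36222) = 6877/18111 ≈ 0.37971)
((87236 + 91311) + (-55245 - (x - 31685))) - 1*(-301960) = ((87236 + 91311) + (-55245 - (6877/18111 - 31685))) - 1*(-301960) = (178547 + (-55245 - 1*(-573840158/18111))) + 301960 = (178547 + (-55245 + 573840158/18111)) + 301960 = (178547 - 426702037/18111) + 301960 = 2806962680/18111 + 301960 = 8275760240/18111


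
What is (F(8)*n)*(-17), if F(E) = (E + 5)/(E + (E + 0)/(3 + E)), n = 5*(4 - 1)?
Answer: -12155/32 ≈ -379.84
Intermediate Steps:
n = 15 (n = 5*3 = 15)
F(E) = (5 + E)/(E + E/(3 + E))
(F(8)*n)*(-17) = (((15 + 8**2 + 8*8)/(8*(4 + 8)))*15)*(-17) = (((1/8)*(15 + 64 + 64)/12)*15)*(-17) = (((1/8)*(1/12)*143)*15)*(-17) = ((143/96)*15)*(-17) = (715/32)*(-17) = -12155/32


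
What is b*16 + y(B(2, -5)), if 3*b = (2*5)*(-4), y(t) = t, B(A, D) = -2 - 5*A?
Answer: -676/3 ≈ -225.33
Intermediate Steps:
b = -40/3 (b = ((2*5)*(-4))/3 = (10*(-4))/3 = (⅓)*(-40) = -40/3 ≈ -13.333)
b*16 + y(B(2, -5)) = -40/3*16 + (-2 - 5*2) = -640/3 + (-2 - 10) = -640/3 - 12 = -676/3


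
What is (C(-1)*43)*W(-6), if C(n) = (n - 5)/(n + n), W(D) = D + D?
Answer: -1548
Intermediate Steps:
W(D) = 2*D
C(n) = (-5 + n)/(2*n) (C(n) = (-5 + n)/((2*n)) = (-5 + n)*(1/(2*n)) = (-5 + n)/(2*n))
(C(-1)*43)*W(-6) = (((½)*(-5 - 1)/(-1))*43)*(2*(-6)) = (((½)*(-1)*(-6))*43)*(-12) = (3*43)*(-12) = 129*(-12) = -1548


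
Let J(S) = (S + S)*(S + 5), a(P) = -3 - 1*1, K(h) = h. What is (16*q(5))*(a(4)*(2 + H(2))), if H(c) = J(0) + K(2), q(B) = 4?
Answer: -1024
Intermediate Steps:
a(P) = -4 (a(P) = -3 - 1 = -4)
J(S) = 2*S*(5 + S) (J(S) = (2*S)*(5 + S) = 2*S*(5 + S))
H(c) = 2 (H(c) = 2*0*(5 + 0) + 2 = 2*0*5 + 2 = 0 + 2 = 2)
(16*q(5))*(a(4)*(2 + H(2))) = (16*4)*(-4*(2 + 2)) = 64*(-4*4) = 64*(-16) = -1024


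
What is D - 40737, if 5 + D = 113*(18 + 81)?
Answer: -29555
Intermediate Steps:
D = 11182 (D = -5 + 113*(18 + 81) = -5 + 113*99 = -5 + 11187 = 11182)
D - 40737 = 11182 - 40737 = -29555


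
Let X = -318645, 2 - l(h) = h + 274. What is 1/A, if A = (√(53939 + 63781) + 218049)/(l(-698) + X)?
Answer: -7709703859/5282805409 + 212146*√3270/5282805409 ≈ -1.4571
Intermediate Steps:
l(h) = -272 - h (l(h) = 2 - (h + 274) = 2 - (274 + h) = 2 + (-274 - h) = -272 - h)
A = -72683/106073 - 2*√3270/106073 (A = (√(53939 + 63781) + 218049)/((-272 - 1*(-698)) - 318645) = (√117720 + 218049)/((-272 + 698) - 318645) = (6*√3270 + 218049)/(426 - 318645) = (218049 + 6*√3270)/(-318219) = (218049 + 6*√3270)*(-1/318219) = -72683/106073 - 2*√3270/106073 ≈ -0.68629)
1/A = 1/(-72683/106073 - 2*√3270/106073)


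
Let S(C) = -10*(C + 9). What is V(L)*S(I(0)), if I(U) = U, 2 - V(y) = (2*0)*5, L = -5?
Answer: -180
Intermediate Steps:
V(y) = 2 (V(y) = 2 - 2*0*5 = 2 - 0*5 = 2 - 1*0 = 2 + 0 = 2)
S(C) = -90 - 10*C (S(C) = -10*(9 + C) = -90 - 10*C)
V(L)*S(I(0)) = 2*(-90 - 10*0) = 2*(-90 + 0) = 2*(-90) = -180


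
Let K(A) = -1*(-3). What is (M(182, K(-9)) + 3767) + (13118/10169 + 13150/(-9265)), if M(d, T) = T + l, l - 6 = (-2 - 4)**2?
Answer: 71827677668/18843157 ≈ 3811.9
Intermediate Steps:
l = 42 (l = 6 + (-2 - 4)**2 = 6 + (-6)**2 = 6 + 36 = 42)
K(A) = 3
M(d, T) = 42 + T (M(d, T) = T + 42 = 42 + T)
(M(182, K(-9)) + 3767) + (13118/10169 + 13150/(-9265)) = ((42 + 3) + 3767) + (13118/10169 + 13150/(-9265)) = (45 + 3767) + (13118*(1/10169) + 13150*(-1/9265)) = 3812 + (13118/10169 - 2630/1853) = 3812 - 2436816/18843157 = 71827677668/18843157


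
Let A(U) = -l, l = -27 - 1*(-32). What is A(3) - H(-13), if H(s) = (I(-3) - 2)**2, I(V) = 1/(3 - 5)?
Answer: -45/4 ≈ -11.250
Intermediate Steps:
I(V) = -1/2 (I(V) = 1/(-2) = -1/2)
H(s) = 25/4 (H(s) = (-1/2 - 2)**2 = (-5/2)**2 = 25/4)
l = 5 (l = -27 + 32 = 5)
A(U) = -5 (A(U) = -1*5 = -5)
A(3) - H(-13) = -5 - 1*25/4 = -5 - 25/4 = -45/4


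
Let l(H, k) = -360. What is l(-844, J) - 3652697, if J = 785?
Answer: -3653057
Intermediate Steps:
l(-844, J) - 3652697 = -360 - 3652697 = -3653057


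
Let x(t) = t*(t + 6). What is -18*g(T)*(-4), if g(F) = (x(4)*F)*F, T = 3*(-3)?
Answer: 233280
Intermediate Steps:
T = -9
x(t) = t*(6 + t)
g(F) = 40*F² (g(F) = ((4*(6 + 4))*F)*F = ((4*10)*F)*F = (40*F)*F = 40*F²)
-18*g(T)*(-4) = -720*(-9)²*(-4) = -720*81*(-4) = -18*3240*(-4) = -58320*(-4) = 233280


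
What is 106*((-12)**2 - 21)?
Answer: 13038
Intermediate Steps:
106*((-12)**2 - 21) = 106*(144 - 21) = 106*123 = 13038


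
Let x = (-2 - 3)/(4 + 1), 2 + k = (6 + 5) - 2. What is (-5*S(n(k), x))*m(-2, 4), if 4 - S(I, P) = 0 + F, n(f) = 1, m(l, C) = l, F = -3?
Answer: 70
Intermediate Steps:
k = 7 (k = -2 + ((6 + 5) - 2) = -2 + (11 - 2) = -2 + 9 = 7)
x = -1 (x = -5/5 = -5*1/5 = -1)
S(I, P) = 7 (S(I, P) = 4 - (0 - 3) = 4 - 1*(-3) = 4 + 3 = 7)
(-5*S(n(k), x))*m(-2, 4) = -5*7*(-2) = -35*(-2) = 70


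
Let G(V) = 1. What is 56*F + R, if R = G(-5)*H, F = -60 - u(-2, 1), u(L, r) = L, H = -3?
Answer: -3251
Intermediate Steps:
F = -58 (F = -60 - 1*(-2) = -60 + 2 = -58)
R = -3 (R = 1*(-3) = -3)
56*F + R = 56*(-58) - 3 = -3248 - 3 = -3251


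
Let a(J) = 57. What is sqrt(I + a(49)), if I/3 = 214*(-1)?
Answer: 3*I*sqrt(65) ≈ 24.187*I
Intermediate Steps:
I = -642 (I = 3*(214*(-1)) = 3*(-214) = -642)
sqrt(I + a(49)) = sqrt(-642 + 57) = sqrt(-585) = 3*I*sqrt(65)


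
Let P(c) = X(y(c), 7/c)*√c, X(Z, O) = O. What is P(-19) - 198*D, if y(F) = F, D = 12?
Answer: -2376 - 7*I*√19/19 ≈ -2376.0 - 1.6059*I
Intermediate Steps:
P(c) = 7/√c (P(c) = (7/c)*√c = 7/√c)
P(-19) - 198*D = 7/√(-19) - 198*12 = 7*(-I*√19/19) - 2376 = -7*I*√19/19 - 2376 = -2376 - 7*I*√19/19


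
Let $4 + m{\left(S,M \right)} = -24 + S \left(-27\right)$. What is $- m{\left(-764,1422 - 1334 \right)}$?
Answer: $-20600$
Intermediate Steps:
$m{\left(S,M \right)} = -28 - 27 S$ ($m{\left(S,M \right)} = -4 + \left(-24 + S \left(-27\right)\right) = -4 - \left(24 + 27 S\right) = -28 - 27 S$)
$- m{\left(-764,1422 - 1334 \right)} = - (-28 - -20628) = - (-28 + 20628) = \left(-1\right) 20600 = -20600$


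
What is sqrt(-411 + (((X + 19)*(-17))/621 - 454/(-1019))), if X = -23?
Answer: I*sqrt(18261817179693)/210933 ≈ 20.259*I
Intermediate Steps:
sqrt(-411 + (((X + 19)*(-17))/621 - 454/(-1019))) = sqrt(-411 + (((-23 + 19)*(-17))/621 - 454/(-1019))) = sqrt(-411 + (-4*(-17)*(1/621) - 454*(-1/1019))) = sqrt(-411 + (68*(1/621) + 454/1019)) = sqrt(-411 + (68/621 + 454/1019)) = sqrt(-411 + 351226/632799) = sqrt(-259729163/632799) = I*sqrt(18261817179693)/210933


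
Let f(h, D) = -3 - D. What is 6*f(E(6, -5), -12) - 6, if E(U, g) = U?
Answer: 48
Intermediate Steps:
6*f(E(6, -5), -12) - 6 = 6*(-3 - 1*(-12)) - 6 = 6*(-3 + 12) - 6 = 6*9 - 6 = 54 - 6 = 48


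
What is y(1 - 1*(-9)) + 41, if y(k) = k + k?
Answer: 61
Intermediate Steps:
y(k) = 2*k
y(1 - 1*(-9)) + 41 = 2*(1 - 1*(-9)) + 41 = 2*(1 + 9) + 41 = 2*10 + 41 = 20 + 41 = 61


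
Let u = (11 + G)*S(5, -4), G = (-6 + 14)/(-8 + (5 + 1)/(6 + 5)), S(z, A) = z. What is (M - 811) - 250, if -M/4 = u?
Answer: -51641/41 ≈ -1259.5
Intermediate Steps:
G = -44/41 (G = 8/(-8 + 6/11) = 8/(-82/11) = 8*(-11/82) = -44/41 ≈ -1.0732)
u = 2035/41 (u = (11 - 44/41)*5 = (407/41)*5 = 2035/41 ≈ 49.634)
M = -8140/41 (M = -4*2035/41 = -8140/41 ≈ -198.54)
(M - 811) - 250 = (-8140/41 - 811) - 250 = -41391/41 - 250 = -51641/41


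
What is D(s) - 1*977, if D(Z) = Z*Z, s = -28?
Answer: -193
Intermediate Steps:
D(Z) = Z**2
D(s) - 1*977 = (-28)**2 - 1*977 = 784 - 977 = -193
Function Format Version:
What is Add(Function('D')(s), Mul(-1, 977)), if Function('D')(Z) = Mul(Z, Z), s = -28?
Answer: -193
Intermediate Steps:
Function('D')(Z) = Pow(Z, 2)
Add(Function('D')(s), Mul(-1, 977)) = Add(Pow(-28, 2), Mul(-1, 977)) = Add(784, -977) = -193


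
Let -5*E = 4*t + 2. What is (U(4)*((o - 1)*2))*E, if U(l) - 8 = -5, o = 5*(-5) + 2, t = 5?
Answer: 3168/5 ≈ 633.60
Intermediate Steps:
o = -23 (o = -25 + 2 = -23)
U(l) = 3 (U(l) = 8 - 5 = 3)
E = -22/5 (E = -(4*5 + 2)/5 = -(20 + 2)/5 = -⅕*22 = -22/5 ≈ -4.4000)
(U(4)*((o - 1)*2))*E = (3*((-23 - 1)*2))*(-22/5) = (3*(-24*2))*(-22/5) = (3*(-48))*(-22/5) = -144*(-22/5) = 3168/5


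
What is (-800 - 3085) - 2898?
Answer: -6783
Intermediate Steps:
(-800 - 3085) - 2898 = -3885 - 2898 = -6783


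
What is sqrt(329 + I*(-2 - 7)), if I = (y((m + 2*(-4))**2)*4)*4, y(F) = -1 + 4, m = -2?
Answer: I*sqrt(103) ≈ 10.149*I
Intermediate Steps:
y(F) = 3
I = 48 (I = (3*4)*4 = 12*4 = 48)
sqrt(329 + I*(-2 - 7)) = sqrt(329 + 48*(-2 - 7)) = sqrt(329 + 48*(-9)) = sqrt(329 - 432) = sqrt(-103) = I*sqrt(103)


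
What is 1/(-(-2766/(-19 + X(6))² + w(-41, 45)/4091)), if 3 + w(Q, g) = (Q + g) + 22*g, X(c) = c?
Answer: 691379/11148227 ≈ 0.062017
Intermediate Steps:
w(Q, g) = -3 + Q + 23*g (w(Q, g) = -3 + ((Q + g) + 22*g) = -3 + (Q + 23*g) = -3 + Q + 23*g)
1/(-(-2766/(-19 + X(6))² + w(-41, 45)/4091)) = 1/(-(-2766/(-19 + 6)² + (-3 - 41 + 23*45)/4091)) = 1/(-(-2766/((-13)²) + (-3 - 41 + 1035)*(1/4091))) = 1/(-(-2766/169 + 991*(1/4091))) = 1/(-(-2766*1/169 + 991/4091)) = 1/(-(-2766/169 + 991/4091)) = 1/(-1*(-11148227/691379)) = 1/(11148227/691379) = 691379/11148227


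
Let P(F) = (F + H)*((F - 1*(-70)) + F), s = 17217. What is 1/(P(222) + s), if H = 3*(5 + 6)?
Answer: 1/148287 ≈ 6.7437e-6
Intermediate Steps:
H = 33 (H = 3*11 = 33)
P(F) = (33 + F)*(70 + 2*F) (P(F) = (F + 33)*((F - 1*(-70)) + F) = (33 + F)*((F + 70) + F) = (33 + F)*((70 + F) + F) = (33 + F)*(70 + 2*F))
1/(P(222) + s) = 1/((2310 + 2*222**2 + 136*222) + 17217) = 1/((2310 + 2*49284 + 30192) + 17217) = 1/((2310 + 98568 + 30192) + 17217) = 1/(131070 + 17217) = 1/148287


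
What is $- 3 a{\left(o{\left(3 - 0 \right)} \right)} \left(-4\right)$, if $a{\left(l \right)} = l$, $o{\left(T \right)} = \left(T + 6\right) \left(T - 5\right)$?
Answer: $-216$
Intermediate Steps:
$o{\left(T \right)} = \left(-5 + T\right) \left(6 + T\right)$ ($o{\left(T \right)} = \left(6 + T\right) \left(-5 + T\right) = \left(-5 + T\right) \left(6 + T\right)$)
$- 3 a{\left(o{\left(3 - 0 \right)} \right)} \left(-4\right) = - 3 \left(-30 + \left(3 - 0\right) + \left(3 - 0\right)^{2}\right) \left(-4\right) = - 3 \left(-30 + \left(3 + 0\right) + \left(3 + 0\right)^{2}\right) \left(-4\right) = - 3 \left(-30 + 3 + 3^{2}\right) \left(-4\right) = - 3 \left(-30 + 3 + 9\right) \left(-4\right) = \left(-3\right) \left(-18\right) \left(-4\right) = 54 \left(-4\right) = -216$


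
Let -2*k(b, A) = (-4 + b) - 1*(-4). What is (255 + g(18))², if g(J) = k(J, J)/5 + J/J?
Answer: 1615441/25 ≈ 64618.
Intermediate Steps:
k(b, A) = -b/2 (k(b, A) = -((-4 + b) - 1*(-4))/2 = -((-4 + b) + 4)/2 = -b/2)
g(J) = 1 - J/10 (g(J) = -J/2/5 + J/J = -J/2*(⅕) + 1 = -J/10 + 1 = 1 - J/10)
(255 + g(18))² = (255 + (1 - ⅒*18))² = (255 + (1 - 9/5))² = (255 - ⅘)² = (1271/5)² = 1615441/25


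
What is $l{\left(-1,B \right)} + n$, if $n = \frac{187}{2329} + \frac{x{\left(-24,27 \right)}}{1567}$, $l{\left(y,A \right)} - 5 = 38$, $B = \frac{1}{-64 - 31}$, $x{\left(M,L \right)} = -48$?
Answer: $\frac{9241858}{214679} \approx 43.05$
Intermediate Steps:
$B = - \frac{1}{95}$ ($B = \frac{1}{-95} = - \frac{1}{95} \approx -0.010526$)
$l{\left(y,A \right)} = 43$ ($l{\left(y,A \right)} = 5 + 38 = 43$)
$n = \frac{10661}{214679}$ ($n = \frac{187}{2329} - \frac{48}{1567} = 187 \cdot \frac{1}{2329} - \frac{48}{1567} = \frac{11}{137} - \frac{48}{1567} = \frac{10661}{214679} \approx 0.04966$)
$l{\left(-1,B \right)} + n = 43 + \frac{10661}{214679} = \frac{9241858}{214679}$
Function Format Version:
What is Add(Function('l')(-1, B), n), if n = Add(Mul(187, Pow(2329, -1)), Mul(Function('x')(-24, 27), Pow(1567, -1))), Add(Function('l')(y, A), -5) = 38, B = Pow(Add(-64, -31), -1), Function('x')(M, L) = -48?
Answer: Rational(9241858, 214679) ≈ 43.050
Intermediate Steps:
B = Rational(-1, 95) (B = Pow(-95, -1) = Rational(-1, 95) ≈ -0.010526)
Function('l')(y, A) = 43 (Function('l')(y, A) = Add(5, 38) = 43)
n = Rational(10661, 214679) (n = Add(Mul(187, Pow(2329, -1)), Mul(-48, Pow(1567, -1))) = Add(Mul(187, Rational(1, 2329)), Mul(-48, Rational(1, 1567))) = Add(Rational(11, 137), Rational(-48, 1567)) = Rational(10661, 214679) ≈ 0.049660)
Add(Function('l')(-1, B), n) = Add(43, Rational(10661, 214679)) = Rational(9241858, 214679)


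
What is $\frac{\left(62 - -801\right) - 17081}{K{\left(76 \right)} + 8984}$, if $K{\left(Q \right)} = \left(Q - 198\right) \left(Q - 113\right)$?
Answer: $- \frac{477}{397} \approx -1.2015$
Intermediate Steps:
$K{\left(Q \right)} = \left(-198 + Q\right) \left(-113 + Q\right)$
$\frac{\left(62 - -801\right) - 17081}{K{\left(76 \right)} + 8984} = \frac{\left(62 - -801\right) - 17081}{\left(22374 + 76^{2} - 23636\right) + 8984} = \frac{\left(62 + 801\right) - 17081}{\left(22374 + 5776 - 23636\right) + 8984} = \frac{863 - 17081}{4514 + 8984} = - \frac{16218}{13498} = \left(-16218\right) \frac{1}{13498} = - \frac{477}{397}$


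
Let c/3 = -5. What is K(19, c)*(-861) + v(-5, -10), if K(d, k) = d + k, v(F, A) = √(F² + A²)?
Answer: -3444 + 5*√5 ≈ -3432.8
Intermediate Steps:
v(F, A) = √(A² + F²)
c = -15 (c = 3*(-5) = -15)
K(19, c)*(-861) + v(-5, -10) = (19 - 15)*(-861) + √((-10)² + (-5)²) = 4*(-861) + √(100 + 25) = -3444 + √125 = -3444 + 5*√5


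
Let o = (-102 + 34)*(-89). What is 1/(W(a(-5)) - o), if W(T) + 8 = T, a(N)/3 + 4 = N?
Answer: -1/6087 ≈ -0.00016428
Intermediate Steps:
o = 6052 (o = -68*(-89) = 6052)
a(N) = -12 + 3*N
W(T) = -8 + T
1/(W(a(-5)) - o) = 1/((-8 + (-12 + 3*(-5))) - 1*6052) = 1/((-8 + (-12 - 15)) - 6052) = 1/((-8 - 27) - 6052) = 1/(-35 - 6052) = 1/(-6087) = -1/6087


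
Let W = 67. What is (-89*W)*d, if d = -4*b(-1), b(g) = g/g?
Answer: 23852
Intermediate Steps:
b(g) = 1
d = -4 (d = -4*1 = -4)
(-89*W)*d = -89*67*(-4) = -5963*(-4) = 23852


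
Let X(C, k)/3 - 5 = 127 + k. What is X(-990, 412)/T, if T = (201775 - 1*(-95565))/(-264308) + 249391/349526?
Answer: -739060144064/186333453 ≈ -3966.3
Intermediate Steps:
X(C, k) = 396 + 3*k (X(C, k) = 15 + 3*(127 + k) = 15 + (381 + 3*k) = 396 + 3*k)
T = -9503006103/23095629502 (T = (201775 + 95565)*(-1/264308) + 249391*(1/349526) = 297340*(-1/264308) + 249391/349526 = -74335/66077 + 249391/349526 = -9503006103/23095629502 ≈ -0.41146)
X(-990, 412)/T = (396 + 3*412)/(-9503006103/23095629502) = (396 + 1236)*(-23095629502/9503006103) = 1632*(-23095629502/9503006103) = -739060144064/186333453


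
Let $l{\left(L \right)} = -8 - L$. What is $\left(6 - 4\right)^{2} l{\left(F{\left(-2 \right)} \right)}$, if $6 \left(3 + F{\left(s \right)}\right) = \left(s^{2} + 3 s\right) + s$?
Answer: $- \frac{52}{3} \approx -17.333$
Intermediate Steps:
$F{\left(s \right)} = -3 + \frac{s^{2}}{6} + \frac{2 s}{3}$ ($F{\left(s \right)} = -3 + \frac{\left(s^{2} + 3 s\right) + s}{6} = -3 + \frac{s^{2} + 4 s}{6} = -3 + \left(\frac{s^{2}}{6} + \frac{2 s}{3}\right) = -3 + \frac{s^{2}}{6} + \frac{2 s}{3}$)
$\left(6 - 4\right)^{2} l{\left(F{\left(-2 \right)} \right)} = \left(6 - 4\right)^{2} \left(-8 - \left(-3 + \frac{\left(-2\right)^{2}}{6} + \frac{2}{3} \left(-2\right)\right)\right) = 2^{2} \left(-8 - \left(-3 + \frac{1}{6} \cdot 4 - \frac{4}{3}\right)\right) = 4 \left(-8 - \left(-3 + \frac{2}{3} - \frac{4}{3}\right)\right) = 4 \left(-8 - - \frac{11}{3}\right) = 4 \left(-8 + \frac{11}{3}\right) = 4 \left(- \frac{13}{3}\right) = - \frac{52}{3}$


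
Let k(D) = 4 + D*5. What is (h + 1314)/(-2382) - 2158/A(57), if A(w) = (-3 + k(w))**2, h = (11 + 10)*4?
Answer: -765969/1248962 ≈ -0.61328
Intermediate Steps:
h = 84 (h = 21*4 = 84)
k(D) = 4 + 5*D
A(w) = (1 + 5*w)**2 (A(w) = (-3 + (4 + 5*w))**2 = (1 + 5*w)**2)
(h + 1314)/(-2382) - 2158/A(57) = (84 + 1314)/(-2382) - 2158/(1 + 5*57)**2 = 1398*(-1/2382) - 2158/(1 + 285)**2 = -233/397 - 2158/(286**2) = -233/397 - 2158/81796 = -233/397 - 2158*1/81796 = -233/397 - 83/3146 = -765969/1248962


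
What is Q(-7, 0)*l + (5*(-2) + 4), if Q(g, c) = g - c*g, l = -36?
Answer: 246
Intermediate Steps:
Q(g, c) = g - c*g
Q(-7, 0)*l + (5*(-2) + 4) = -7*(1 - 1*0)*(-36) + (5*(-2) + 4) = -7*(1 + 0)*(-36) + (-10 + 4) = -7*1*(-36) - 6 = -7*(-36) - 6 = 252 - 6 = 246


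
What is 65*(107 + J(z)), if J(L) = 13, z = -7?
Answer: 7800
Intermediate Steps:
65*(107 + J(z)) = 65*(107 + 13) = 65*120 = 7800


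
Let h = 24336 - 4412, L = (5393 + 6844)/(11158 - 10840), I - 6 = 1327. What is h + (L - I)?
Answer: 1974725/106 ≈ 18629.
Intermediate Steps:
I = 1333 (I = 6 + 1327 = 1333)
L = 4079/106 (L = 12237/318 = 12237*(1/318) = 4079/106 ≈ 38.481)
h = 19924
h + (L - I) = 19924 + (4079/106 - 1*1333) = 19924 + (4079/106 - 1333) = 19924 - 137219/106 = 1974725/106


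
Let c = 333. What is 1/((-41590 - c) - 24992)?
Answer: -1/66915 ≈ -1.4944e-5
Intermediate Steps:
1/((-41590 - c) - 24992) = 1/((-41590 - 1*333) - 24992) = 1/((-41590 - 333) - 24992) = 1/(-41923 - 24992) = 1/(-66915) = -1/66915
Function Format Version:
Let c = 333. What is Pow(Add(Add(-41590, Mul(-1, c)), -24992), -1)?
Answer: Rational(-1, 66915) ≈ -1.4944e-5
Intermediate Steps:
Pow(Add(Add(-41590, Mul(-1, c)), -24992), -1) = Pow(Add(Add(-41590, Mul(-1, 333)), -24992), -1) = Pow(Add(Add(-41590, -333), -24992), -1) = Pow(Add(-41923, -24992), -1) = Pow(-66915, -1) = Rational(-1, 66915)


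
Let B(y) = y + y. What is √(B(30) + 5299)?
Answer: √5359 ≈ 73.205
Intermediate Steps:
B(y) = 2*y
√(B(30) + 5299) = √(2*30 + 5299) = √(60 + 5299) = √5359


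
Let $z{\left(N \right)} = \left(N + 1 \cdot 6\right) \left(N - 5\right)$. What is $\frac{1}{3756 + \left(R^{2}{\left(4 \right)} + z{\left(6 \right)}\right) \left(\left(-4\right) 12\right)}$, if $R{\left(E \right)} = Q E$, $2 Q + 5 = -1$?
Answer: $- \frac{1}{3732} \approx -0.00026795$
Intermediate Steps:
$Q = -3$ ($Q = - \frac{5}{2} + \frac{1}{2} \left(-1\right) = - \frac{5}{2} - \frac{1}{2} = -3$)
$z{\left(N \right)} = \left(-5 + N\right) \left(6 + N\right)$ ($z{\left(N \right)} = \left(N + 6\right) \left(-5 + N\right) = \left(6 + N\right) \left(-5 + N\right) = \left(-5 + N\right) \left(6 + N\right)$)
$R{\left(E \right)} = - 3 E$
$\frac{1}{3756 + \left(R^{2}{\left(4 \right)} + z{\left(6 \right)}\right) \left(\left(-4\right) 12\right)} = \frac{1}{3756 + \left(\left(\left(-3\right) 4\right)^{2} + \left(-30 + 6 + 6^{2}\right)\right) \left(\left(-4\right) 12\right)} = \frac{1}{3756 + \left(\left(-12\right)^{2} + \left(-30 + 6 + 36\right)\right) \left(-48\right)} = \frac{1}{3756 + \left(144 + 12\right) \left(-48\right)} = \frac{1}{3756 + 156 \left(-48\right)} = \frac{1}{3756 - 7488} = \frac{1}{-3732} = - \frac{1}{3732}$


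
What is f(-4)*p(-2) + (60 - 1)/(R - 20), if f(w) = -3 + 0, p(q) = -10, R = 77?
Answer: 1769/57 ≈ 31.035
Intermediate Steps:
f(w) = -3
f(-4)*p(-2) + (60 - 1)/(R - 20) = -3*(-10) + (60 - 1)/(77 - 20) = 30 + 59/57 = 1769/57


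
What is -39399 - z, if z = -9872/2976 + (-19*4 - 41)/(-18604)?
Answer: -68161318175/1730172 ≈ -39396.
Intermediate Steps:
z = -5728453/1730172 (z = -9872*1/2976 + (-76 - 41)*(-1/18604) = -617/186 - 117*(-1/18604) = -617/186 + 117/18604 = -5728453/1730172 ≈ -3.3109)
-39399 - z = -39399 - 1*(-5728453/1730172) = -39399 + 5728453/1730172 = -68161318175/1730172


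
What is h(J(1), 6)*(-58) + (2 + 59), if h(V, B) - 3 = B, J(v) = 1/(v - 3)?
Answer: -461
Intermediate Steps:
J(v) = 1/(-3 + v)
h(V, B) = 3 + B
h(J(1), 6)*(-58) + (2 + 59) = (3 + 6)*(-58) + (2 + 59) = 9*(-58) + 61 = -522 + 61 = -461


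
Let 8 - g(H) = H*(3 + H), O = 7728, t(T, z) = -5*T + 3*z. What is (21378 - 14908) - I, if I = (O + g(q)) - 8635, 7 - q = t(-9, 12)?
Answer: 12623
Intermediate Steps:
q = -74 (q = 7 - (-5*(-9) + 3*12) = 7 - (45 + 36) = 7 - 1*81 = 7 - 81 = -74)
g(H) = 8 - H*(3 + H)
I = -6153 (I = (7728 + (8 - 1*(-74)² - 3*(-74))) - 8635 = (7728 + (8 - 1*5476 + 222)) - 8635 = (7728 + (8 - 5476 + 222)) - 8635 = (7728 - 5246) - 8635 = 2482 - 8635 = -6153)
(21378 - 14908) - I = (21378 - 14908) - 1*(-6153) = 6470 + 6153 = 12623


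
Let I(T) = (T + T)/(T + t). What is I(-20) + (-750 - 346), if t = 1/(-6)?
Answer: -132376/121 ≈ -1094.0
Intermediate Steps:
t = -⅙ ≈ -0.16667
I(T) = 2*T/(-⅙ + T) (I(T) = (T + T)/(T - ⅙) = (2*T)/(-⅙ + T) = 2*T/(-⅙ + T))
I(-20) + (-750 - 346) = 12*(-20)/(-1 + 6*(-20)) + (-750 - 346) = 12*(-20)/(-1 - 120) - 1096 = 12*(-20)/(-121) - 1096 = 12*(-20)*(-1/121) - 1096 = 240/121 - 1096 = -132376/121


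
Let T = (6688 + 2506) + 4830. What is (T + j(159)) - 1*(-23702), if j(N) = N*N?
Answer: 63007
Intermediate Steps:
T = 14024 (T = 9194 + 4830 = 14024)
j(N) = N²
(T + j(159)) - 1*(-23702) = (14024 + 159²) - 1*(-23702) = (14024 + 25281) + 23702 = 39305 + 23702 = 63007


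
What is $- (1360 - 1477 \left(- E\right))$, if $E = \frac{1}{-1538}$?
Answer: $- \frac{2090203}{1538} \approx -1359.0$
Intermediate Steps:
$E = - \frac{1}{1538} \approx -0.0006502$
$- (1360 - 1477 \left(- E\right)) = - (1360 - 1477 \left(\left(-1\right) \left(- \frac{1}{1538}\right)\right)) = - (1360 - \frac{1477}{1538}) = \left(-1\right) \frac{2090203}{1538} = - \frac{2090203}{1538}$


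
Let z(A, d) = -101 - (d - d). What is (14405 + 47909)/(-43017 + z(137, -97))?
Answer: -31157/21559 ≈ -1.4452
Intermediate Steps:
z(A, d) = -101 (z(A, d) = -101 - 1*0 = -101 + 0 = -101)
(14405 + 47909)/(-43017 + z(137, -97)) = (14405 + 47909)/(-43017 - 101) = 62314/(-43118) = 62314*(-1/43118) = -31157/21559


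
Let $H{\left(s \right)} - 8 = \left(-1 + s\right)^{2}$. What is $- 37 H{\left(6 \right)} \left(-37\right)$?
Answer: $45177$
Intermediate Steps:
$H{\left(s \right)} = 8 + \left(-1 + s\right)^{2}$
$- 37 H{\left(6 \right)} \left(-37\right) = - 37 \left(8 + \left(-1 + 6\right)^{2}\right) \left(-37\right) = - 37 \left(8 + 5^{2}\right) \left(-37\right) = - 37 \left(8 + 25\right) \left(-37\right) = \left(-37\right) 33 \left(-37\right) = \left(-1221\right) \left(-37\right) = 45177$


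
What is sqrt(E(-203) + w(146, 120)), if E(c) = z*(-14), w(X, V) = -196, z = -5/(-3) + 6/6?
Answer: 10*I*sqrt(21)/3 ≈ 15.275*I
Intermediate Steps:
z = 8/3 (z = -5*(-1/3) + 6*(1/6) = 5/3 + 1 = 8/3 ≈ 2.6667)
E(c) = -112/3 (E(c) = (8/3)*(-14) = -112/3)
sqrt(E(-203) + w(146, 120)) = sqrt(-112/3 - 196) = sqrt(-700/3) = 10*I*sqrt(21)/3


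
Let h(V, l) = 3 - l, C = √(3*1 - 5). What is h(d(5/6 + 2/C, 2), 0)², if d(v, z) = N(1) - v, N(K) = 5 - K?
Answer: 9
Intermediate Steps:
C = I*√2 (C = √(3 - 5) = √(-2) = I*√2 ≈ 1.4142*I)
d(v, z) = 4 - v (d(v, z) = (5 - 1*1) - v = (5 - 1) - v = 4 - v)
h(d(5/6 + 2/C, 2), 0)² = (3 - 1*0)² = (3 + 0)² = 3² = 9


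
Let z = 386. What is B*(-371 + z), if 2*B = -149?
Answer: -2235/2 ≈ -1117.5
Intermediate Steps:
B = -149/2 (B = (½)*(-149) = -149/2 ≈ -74.500)
B*(-371 + z) = -149*(-371 + 386)/2 = -149/2*15 = -2235/2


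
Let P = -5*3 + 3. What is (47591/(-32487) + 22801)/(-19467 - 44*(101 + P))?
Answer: -740688496/759643521 ≈ -0.97505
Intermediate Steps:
P = -12 (P = -15 + 3 = -12)
(47591/(-32487) + 22801)/(-19467 - 44*(101 + P)) = (47591/(-32487) + 22801)/(-19467 - 44*(101 - 12)) = (47591*(-1/32487) + 22801)/(-19467 - 44*89) = (-47591/32487 + 22801)/(-19467 - 3916) = (740688496/32487)/(-23383) = (740688496/32487)*(-1/23383) = -740688496/759643521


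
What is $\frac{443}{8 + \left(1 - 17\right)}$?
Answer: $- \frac{443}{8} \approx -55.375$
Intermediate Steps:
$\frac{443}{8 + \left(1 - 17\right)} = \frac{443}{8 - 16} = \frac{443}{-8} = 443 \left(- \frac{1}{8}\right) = - \frac{443}{8}$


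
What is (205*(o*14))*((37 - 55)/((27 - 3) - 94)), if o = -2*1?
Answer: -1476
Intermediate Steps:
o = -2
(205*(o*14))*((37 - 55)/((27 - 3) - 94)) = (205*(-2*14))*((37 - 55)/((27 - 3) - 94)) = (205*(-28))*(-18/(24 - 94)) = -(-103320)/(-70) = -(-103320)*(-1)/70 = -5740*9/35 = -1476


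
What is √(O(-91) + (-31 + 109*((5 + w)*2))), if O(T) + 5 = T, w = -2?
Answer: √527 ≈ 22.956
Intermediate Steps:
O(T) = -5 + T
√(O(-91) + (-31 + 109*((5 + w)*2))) = √((-5 - 91) + (-31 + 109*((5 - 2)*2))) = √(-96 + (-31 + 109*(3*2))) = √(-96 + (-31 + 109*6)) = √(-96 + (-31 + 654)) = √(-96 + 623) = √527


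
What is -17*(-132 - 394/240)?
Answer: 272629/120 ≈ 2271.9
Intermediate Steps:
-17*(-132 - 394/240) = -17*(-132 - 394*1/240) = -17*(-132 - 197/120) = -17*(-16037/120) = 272629/120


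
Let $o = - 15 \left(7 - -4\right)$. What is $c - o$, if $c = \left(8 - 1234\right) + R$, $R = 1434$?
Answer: $373$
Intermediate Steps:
$o = -165$ ($o = - 15 \left(7 + 4\right) = \left(-15\right) 11 = -165$)
$c = 208$ ($c = \left(8 - 1234\right) + 1434 = -1226 + 1434 = 208$)
$c - o = 208 - -165 = 208 + 165 = 373$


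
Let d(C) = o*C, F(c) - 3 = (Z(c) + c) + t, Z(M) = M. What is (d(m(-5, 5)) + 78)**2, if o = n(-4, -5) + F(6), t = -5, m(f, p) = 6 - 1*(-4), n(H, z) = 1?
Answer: 35344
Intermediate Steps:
m(f, p) = 10 (m(f, p) = 6 + 4 = 10)
F(c) = -2 + 2*c (F(c) = 3 + ((c + c) - 5) = 3 + (2*c - 5) = 3 + (-5 + 2*c) = -2 + 2*c)
o = 11 (o = 1 + (-2 + 2*6) = 1 + (-2 + 12) = 1 + 10 = 11)
d(C) = 11*C
(d(m(-5, 5)) + 78)**2 = (11*10 + 78)**2 = (110 + 78)**2 = 188**2 = 35344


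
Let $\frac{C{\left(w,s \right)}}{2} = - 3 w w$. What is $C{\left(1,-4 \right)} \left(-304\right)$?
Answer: $1824$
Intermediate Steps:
$C{\left(w,s \right)} = - 6 w^{2}$ ($C{\left(w,s \right)} = 2 - 3 w w = 2 \left(- 3 w^{2}\right) = - 6 w^{2}$)
$C{\left(1,-4 \right)} \left(-304\right) = - 6 \cdot 1^{2} \left(-304\right) = \left(-6\right) 1 \left(-304\right) = \left(-6\right) \left(-304\right) = 1824$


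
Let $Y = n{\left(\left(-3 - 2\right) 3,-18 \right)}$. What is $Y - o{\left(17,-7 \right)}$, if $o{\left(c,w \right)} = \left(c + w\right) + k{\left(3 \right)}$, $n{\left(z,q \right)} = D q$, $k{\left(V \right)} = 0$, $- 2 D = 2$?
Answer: $8$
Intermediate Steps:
$D = -1$ ($D = \left(- \frac{1}{2}\right) 2 = -1$)
$n{\left(z,q \right)} = - q$
$Y = 18$ ($Y = \left(-1\right) \left(-18\right) = 18$)
$o{\left(c,w \right)} = c + w$ ($o{\left(c,w \right)} = \left(c + w\right) + 0 = c + w$)
$Y - o{\left(17,-7 \right)} = 18 - \left(17 - 7\right) = 18 - 10 = 8$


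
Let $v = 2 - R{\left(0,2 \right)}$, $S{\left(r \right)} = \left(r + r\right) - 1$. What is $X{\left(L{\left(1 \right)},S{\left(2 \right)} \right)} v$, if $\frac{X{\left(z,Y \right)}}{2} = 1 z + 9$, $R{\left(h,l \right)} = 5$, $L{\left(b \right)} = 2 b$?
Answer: $-66$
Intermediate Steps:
$S{\left(r \right)} = -1 + 2 r$ ($S{\left(r \right)} = 2 r - 1 = -1 + 2 r$)
$X{\left(z,Y \right)} = 18 + 2 z$ ($X{\left(z,Y \right)} = 2 \left(1 z + 9\right) = 2 \left(z + 9\right) = 2 \left(9 + z\right) = 18 + 2 z$)
$v = -3$ ($v = 2 - 5 = -3$)
$X{\left(L{\left(1 \right)},S{\left(2 \right)} \right)} v = \left(18 + 2 \cdot 2 \cdot 1\right) \left(-3\right) = \left(18 + 2 \cdot 2\right) \left(-3\right) = \left(18 + 4\right) \left(-3\right) = 22 \left(-3\right) = -66$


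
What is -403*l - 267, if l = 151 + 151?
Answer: -121973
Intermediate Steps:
l = 302
-403*l - 267 = -403*302 - 267 = -121706 - 267 = -121973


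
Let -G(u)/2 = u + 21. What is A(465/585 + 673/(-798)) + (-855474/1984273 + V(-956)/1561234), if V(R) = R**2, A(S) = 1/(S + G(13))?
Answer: 152615497832604676/1093463126706977335 ≈ 0.13957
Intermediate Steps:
G(u) = -42 - 2*u (G(u) = -2*(u + 21) = -2*(21 + u) = -42 - 2*u)
A(S) = 1/(-68 + S) (A(S) = 1/(S + (-42 - 2*13)) = 1/(S + (-42 - 26)) = 1/(S - 68) = 1/(-68 + S))
A(465/585 + 673/(-798)) + (-855474/1984273 + V(-956)/1561234) = 1/(-68 + (465/585 + 673/(-798))) + (-855474/1984273 + (-956)**2/1561234) = 1/(-68 + (465*(1/585) + 673*(-1/798))) + (-855474*1/1984273 + 913936*(1/1561234)) = 1/(-68 + (31/39 - 673/798)) + (-855474/1984273 + 456968/780617) = 1/(-68 - 503/10374) + 238951716806/1548957236441 = 1/(-705935/10374) + 238951716806/1548957236441 = -10374/705935 + 238951716806/1548957236441 = 152615497832604676/1093463126706977335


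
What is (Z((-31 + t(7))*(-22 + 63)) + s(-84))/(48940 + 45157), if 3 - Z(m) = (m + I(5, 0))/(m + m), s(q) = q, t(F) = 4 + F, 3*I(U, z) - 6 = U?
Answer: -400969/462957240 ≈ -0.00086610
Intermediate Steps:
I(U, z) = 2 + U/3
Z(m) = 3 - (11/3 + m)/(2*m) (Z(m) = 3 - (m + (2 + (⅓)*5))/(m + m) = 3 - (m + (2 + 5/3))/(2*m) = 3 - (m + 11/3)*1/(2*m) = 3 - (11/3 + m)*1/(2*m) = 3 - (11/3 + m)/(2*m))
(Z((-31 + t(7))*(-22 + 63)) + s(-84))/(48940 + 45157) = ((-11 + 15*((-31 + (4 + 7))*(-22 + 63)))/(6*(((-31 + (4 + 7))*(-22 + 63)))) - 84)/(48940 + 45157) = ((-11 + 15*((-31 + 11)*41))/(6*(((-31 + 11)*41))) - 84)/94097 = ((-11 + 15*(-20*41))/(6*((-20*41))) - 84)*(1/94097) = ((⅙)*(-11 + 15*(-820))/(-820) - 84)*(1/94097) = ((⅙)*(-1/820)*(-11 - 12300) - 84)*(1/94097) = ((⅙)*(-1/820)*(-12311) - 84)*(1/94097) = (12311/4920 - 84)*(1/94097) = -400969/4920*1/94097 = -400969/462957240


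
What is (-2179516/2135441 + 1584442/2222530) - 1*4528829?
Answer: -10747096917630098364/2373040842865 ≈ -4.5288e+6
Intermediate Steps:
(-2179516/2135441 + 1584442/2222530) - 1*4528829 = (-2179516*1/2135441 + 1584442*(1/2222530)) - 4528829 = (-2179516/2135441 + 792221/1111265) - 4528829 = -730278643279/2373040842865 - 4528829 = -10747096917630098364/2373040842865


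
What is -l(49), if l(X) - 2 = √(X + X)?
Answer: -2 - 7*√2 ≈ -11.899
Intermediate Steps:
l(X) = 2 + √2*√X (l(X) = 2 + √(X + X) = 2 + √(2*X) = 2 + √2*√X)
-l(49) = -(2 + √2*√49) = -(2 + √2*7) = -(2 + 7*√2) = -2 - 7*√2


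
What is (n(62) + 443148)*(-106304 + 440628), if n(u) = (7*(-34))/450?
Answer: 33334837904644/225 ≈ 1.4815e+11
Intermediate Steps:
n(u) = -119/225 (n(u) = -238*1/450 = -119/225)
(n(62) + 443148)*(-106304 + 440628) = (-119/225 + 443148)*(-106304 + 440628) = (99708181/225)*334324 = 33334837904644/225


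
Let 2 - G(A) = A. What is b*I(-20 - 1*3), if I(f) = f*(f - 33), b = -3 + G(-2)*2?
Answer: 6440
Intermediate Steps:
G(A) = 2 - A
b = 5 (b = -3 + (2 - 1*(-2))*2 = -3 + (2 + 2)*2 = -3 + 4*2 = -3 + 8 = 5)
I(f) = f*(-33 + f)
b*I(-20 - 1*3) = 5*((-20 - 1*3)*(-33 + (-20 - 1*3))) = 5*((-20 - 3)*(-33 + (-20 - 3))) = 5*(-23*(-33 - 23)) = 5*(-23*(-56)) = 5*1288 = 6440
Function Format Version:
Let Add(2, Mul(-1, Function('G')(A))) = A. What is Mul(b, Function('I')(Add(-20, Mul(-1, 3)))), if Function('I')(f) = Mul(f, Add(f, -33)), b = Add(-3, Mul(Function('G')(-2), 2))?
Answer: 6440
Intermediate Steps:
Function('G')(A) = Add(2, Mul(-1, A))
b = 5 (b = Add(-3, Mul(Add(2, Mul(-1, -2)), 2)) = Add(-3, Mul(Add(2, 2), 2)) = Add(-3, Mul(4, 2)) = Add(-3, 8) = 5)
Function('I')(f) = Mul(f, Add(-33, f))
Mul(b, Function('I')(Add(-20, Mul(-1, 3)))) = Mul(5, Mul(Add(-20, Mul(-1, 3)), Add(-33, Add(-20, Mul(-1, 3))))) = Mul(5, Mul(Add(-20, -3), Add(-33, Add(-20, -3)))) = Mul(5, Mul(-23, Add(-33, -23))) = Mul(5, Mul(-23, -56)) = Mul(5, 1288) = 6440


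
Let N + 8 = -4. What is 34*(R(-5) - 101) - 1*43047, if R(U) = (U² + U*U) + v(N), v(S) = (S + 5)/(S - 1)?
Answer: -581915/13 ≈ -44763.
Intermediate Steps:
N = -12 (N = -8 - 4 = -12)
v(S) = (5 + S)/(-1 + S)
R(U) = 7/13 + 2*U² (R(U) = (U² + U*U) + (5 - 12)/(-1 - 12) = (U² + U²) - 7/(-13) = 2*U² - 1/13*(-7) = 2*U² + 7/13 = 7/13 + 2*U²)
34*(R(-5) - 101) - 1*43047 = 34*((7/13 + 2*(-5)²) - 101) - 1*43047 = 34*((7/13 + 2*25) - 101) - 43047 = 34*((7/13 + 50) - 101) - 43047 = 34*(657/13 - 101) - 43047 = 34*(-656/13) - 43047 = -22304/13 - 43047 = -581915/13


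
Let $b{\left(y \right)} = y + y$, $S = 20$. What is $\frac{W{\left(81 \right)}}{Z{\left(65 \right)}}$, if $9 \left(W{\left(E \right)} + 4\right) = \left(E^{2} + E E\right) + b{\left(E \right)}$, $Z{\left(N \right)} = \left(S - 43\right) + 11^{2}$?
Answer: $\frac{736}{49} \approx 15.02$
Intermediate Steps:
$b{\left(y \right)} = 2 y$
$Z{\left(N \right)} = 98$ ($Z{\left(N \right)} = \left(20 - 43\right) + 11^{2} = -23 + 121 = 98$)
$W{\left(E \right)} = -4 + \frac{2 E}{9} + \frac{2 E^{2}}{9}$ ($W{\left(E \right)} = -4 + \frac{\left(E^{2} + E E\right) + 2 E}{9} = -4 + \frac{\left(E^{2} + E^{2}\right) + 2 E}{9} = -4 + \frac{2 E^{2} + 2 E}{9} = -4 + \frac{2 E + 2 E^{2}}{9} = -4 + \left(\frac{2 E}{9} + \frac{2 E^{2}}{9}\right) = -4 + \frac{2 E}{9} + \frac{2 E^{2}}{9}$)
$\frac{W{\left(81 \right)}}{Z{\left(65 \right)}} = \frac{-4 + \frac{2}{9} \cdot 81 + \frac{2 \cdot 81^{2}}{9}}{98} = \left(-4 + 18 + \frac{2}{9} \cdot 6561\right) \frac{1}{98} = \left(-4 + 18 + 1458\right) \frac{1}{98} = 1472 \cdot \frac{1}{98} = \frac{736}{49}$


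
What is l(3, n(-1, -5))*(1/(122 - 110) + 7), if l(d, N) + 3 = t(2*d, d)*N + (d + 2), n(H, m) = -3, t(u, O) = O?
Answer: -595/12 ≈ -49.583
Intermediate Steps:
l(d, N) = -1 + d + N*d (l(d, N) = -3 + (d*N + (d + 2)) = -3 + (N*d + (2 + d)) = -3 + (2 + d + N*d) = -1 + d + N*d)
l(3, n(-1, -5))*(1/(122 - 110) + 7) = (-1 + 3 - 3*3)*(1/(122 - 110) + 7) = (-1 + 3 - 9)*(1/12 + 7) = -7*(1/12 + 7) = -7*85/12 = -595/12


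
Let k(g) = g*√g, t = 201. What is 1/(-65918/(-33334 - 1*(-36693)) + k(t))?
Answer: 221418562/91619429548757 + 2267859081*√201/91619429548757 ≈ 0.00035335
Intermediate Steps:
k(g) = g^(3/2)
1/(-65918/(-33334 - 1*(-36693)) + k(t)) = 1/(-65918/(-33334 - 1*(-36693)) + 201^(3/2)) = 1/(-65918/(-33334 + 36693) + 201*√201) = 1/(-65918/3359 + 201*√201)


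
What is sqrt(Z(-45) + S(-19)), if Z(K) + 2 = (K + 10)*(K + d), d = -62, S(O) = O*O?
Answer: 6*sqrt(114) ≈ 64.063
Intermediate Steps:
S(O) = O**2
Z(K) = -2 + (-62 + K)*(10 + K) (Z(K) = -2 + (K + 10)*(K - 62) = -2 + (10 + K)*(-62 + K) = -2 + (-62 + K)*(10 + K))
sqrt(Z(-45) + S(-19)) = sqrt((-622 + (-45)**2 - 52*(-45)) + (-19)**2) = sqrt((-622 + 2025 + 2340) + 361) = sqrt(3743 + 361) = sqrt(4104) = 6*sqrt(114)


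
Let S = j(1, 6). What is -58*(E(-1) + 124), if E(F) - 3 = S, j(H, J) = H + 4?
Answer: -7656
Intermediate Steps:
j(H, J) = 4 + H
S = 5 (S = 4 + 1 = 5)
E(F) = 8 (E(F) = 3 + 5 = 8)
-58*(E(-1) + 124) = -58*(8 + 124) = -58*132 = -7656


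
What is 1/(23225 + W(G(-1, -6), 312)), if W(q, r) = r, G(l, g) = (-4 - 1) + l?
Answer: 1/23537 ≈ 4.2486e-5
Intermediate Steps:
G(l, g) = -5 + l
1/(23225 + W(G(-1, -6), 312)) = 1/(23225 + 312) = 1/23537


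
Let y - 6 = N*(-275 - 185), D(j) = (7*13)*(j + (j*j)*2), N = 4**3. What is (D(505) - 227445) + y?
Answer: 46203626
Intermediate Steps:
N = 64
D(j) = 91*j + 182*j**2 (D(j) = 91*(j + j**2*2) = 91*(j + 2*j**2) = 91*j + 182*j**2)
y = -29434 (y = 6 + 64*(-275 - 185) = 6 + 64*(-460) = 6 - 29440 = -29434)
(D(505) - 227445) + y = (91*505*(1 + 2*505) - 227445) - 29434 = (91*505*(1 + 1010) - 227445) - 29434 = (91*505*1011 - 227445) - 29434 = (46460505 - 227445) - 29434 = 46233060 - 29434 = 46203626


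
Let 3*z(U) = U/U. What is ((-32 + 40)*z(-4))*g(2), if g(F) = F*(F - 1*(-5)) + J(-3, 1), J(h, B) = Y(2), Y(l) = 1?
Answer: 40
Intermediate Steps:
J(h, B) = 1
z(U) = ⅓ (z(U) = (U/U)/3 = (⅓)*1 = ⅓)
g(F) = 1 + F*(5 + F) (g(F) = F*(F - 1*(-5)) + 1 = F*(F + 5) + 1 = F*(5 + F) + 1 = 1 + F*(5 + F))
((-32 + 40)*z(-4))*g(2) = ((-32 + 40)*(⅓))*(1 + 2² + 5*2) = (8*(⅓))*(1 + 4 + 10) = (8/3)*15 = 40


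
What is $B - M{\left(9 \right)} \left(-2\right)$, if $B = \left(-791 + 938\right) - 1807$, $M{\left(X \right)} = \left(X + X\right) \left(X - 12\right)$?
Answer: $-1768$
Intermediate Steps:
$M{\left(X \right)} = 2 X \left(-12 + X\right)$
$B = -1660$ ($B = 147 - 1807 = -1660$)
$B - M{\left(9 \right)} \left(-2\right) = -1660 - 2 \cdot 9 \left(-12 + 9\right) \left(-2\right) = -1660 - 2 \cdot 9 \left(-3\right) \left(-2\right) = -1660 - \left(-54\right) \left(-2\right) = -1660 - 108 = -1768$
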